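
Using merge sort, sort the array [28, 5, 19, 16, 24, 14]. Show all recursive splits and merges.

Merge sort trace:

Split: [28, 5, 19, 16, 24, 14] -> [28, 5, 19] and [16, 24, 14]
  Split: [28, 5, 19] -> [28] and [5, 19]
    Split: [5, 19] -> [5] and [19]
    Merge: [5] + [19] -> [5, 19]
  Merge: [28] + [5, 19] -> [5, 19, 28]
  Split: [16, 24, 14] -> [16] and [24, 14]
    Split: [24, 14] -> [24] and [14]
    Merge: [24] + [14] -> [14, 24]
  Merge: [16] + [14, 24] -> [14, 16, 24]
Merge: [5, 19, 28] + [14, 16, 24] -> [5, 14, 16, 19, 24, 28]

Final sorted array: [5, 14, 16, 19, 24, 28]

The merge sort proceeds by recursively splitting the array and merging sorted halves.
After all merges, the sorted array is [5, 14, 16, 19, 24, 28].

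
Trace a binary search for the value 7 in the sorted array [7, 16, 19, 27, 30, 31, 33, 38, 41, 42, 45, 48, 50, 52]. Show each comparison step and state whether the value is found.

Binary search for 7 in [7, 16, 19, 27, 30, 31, 33, 38, 41, 42, 45, 48, 50, 52]:

lo=0, hi=13, mid=6, arr[mid]=33 -> 33 > 7, search left half
lo=0, hi=5, mid=2, arr[mid]=19 -> 19 > 7, search left half
lo=0, hi=1, mid=0, arr[mid]=7 -> Found target at index 0!

Binary search finds 7 at index 0 after 3 comparisons. The search repeatedly halves the search space by comparing with the middle element.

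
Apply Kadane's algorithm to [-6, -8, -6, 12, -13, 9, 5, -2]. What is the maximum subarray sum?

Using Kadane's algorithm on [-6, -8, -6, 12, -13, 9, 5, -2]:

Scanning through the array:
Position 1 (value -8): max_ending_here = -8, max_so_far = -6
Position 2 (value -6): max_ending_here = -6, max_so_far = -6
Position 3 (value 12): max_ending_here = 12, max_so_far = 12
Position 4 (value -13): max_ending_here = -1, max_so_far = 12
Position 5 (value 9): max_ending_here = 9, max_so_far = 12
Position 6 (value 5): max_ending_here = 14, max_so_far = 14
Position 7 (value -2): max_ending_here = 12, max_so_far = 14

Maximum subarray: [9, 5]
Maximum sum: 14

The maximum subarray is [9, 5] with sum 14. This subarray runs from index 5 to index 6.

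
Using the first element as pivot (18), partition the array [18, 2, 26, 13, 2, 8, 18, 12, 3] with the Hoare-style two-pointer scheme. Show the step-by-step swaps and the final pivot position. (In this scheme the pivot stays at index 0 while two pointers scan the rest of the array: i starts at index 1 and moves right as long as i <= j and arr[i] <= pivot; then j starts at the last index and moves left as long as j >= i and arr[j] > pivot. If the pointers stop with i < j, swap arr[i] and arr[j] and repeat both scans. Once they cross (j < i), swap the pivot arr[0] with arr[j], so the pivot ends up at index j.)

Hoare-style two-pointer partition with pivot = 18:

Initial array: [18, 2, 26, 13, 2, 8, 18, 12, 3]

Pointers start at i = 1, j = 8.
i stops at index 2 (arr[2]=26 > 18), j stops at index 8 (arr[8]=3 <= 18): swap arr[2] and arr[8], array becomes [18, 2, 3, 13, 2, 8, 18, 12, 26]
i ends at 8, j ends at 7: the pointers have crossed (j < i), so scanning stops.

Swap pivot arr[0] with arr[7] to place pivot at position 7: [12, 2, 3, 13, 2, 8, 18, 18, 26]
Pivot position: 7

After partitioning with pivot 18, the array becomes [12, 2, 3, 13, 2, 8, 18, 18, 26]. The pivot is placed at index 7. All elements to the left of the pivot are <= 18, and all elements to the right are > 18.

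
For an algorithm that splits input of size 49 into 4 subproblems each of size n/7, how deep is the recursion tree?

For divide and conquer with division factor 7:

Problem sizes at each level:
Level 0: 49
Level 1: 7
Level 2: 1

The root is level 0 and the size-1 base case is level 2 (the tree spans levels 0 through 2, i.e. 3 levels counting the root), so the depth is the number of divisions: log_7(49) = 2

The recursion tree depth is log_7(49) = 2. At each level, the problem size is divided by 7, so it takes 2 divisions to reduce to a base case of size 1. The algorithm makes 4 recursive calls at each level.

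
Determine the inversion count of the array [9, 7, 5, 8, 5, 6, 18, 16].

Finding inversions in [9, 7, 5, 8, 5, 6, 18, 16]:

(0, 1): arr[0]=9 > arr[1]=7
(0, 2): arr[0]=9 > arr[2]=5
(0, 3): arr[0]=9 > arr[3]=8
(0, 4): arr[0]=9 > arr[4]=5
(0, 5): arr[0]=9 > arr[5]=6
(1, 2): arr[1]=7 > arr[2]=5
(1, 4): arr[1]=7 > arr[4]=5
(1, 5): arr[1]=7 > arr[5]=6
(3, 4): arr[3]=8 > arr[4]=5
(3, 5): arr[3]=8 > arr[5]=6
(6, 7): arr[6]=18 > arr[7]=16

Total inversions: 11

The array has 11 inversion(s): (0,1), (0,2), (0,3), (0,4), (0,5), (1,2), (1,4), (1,5), (3,4), (3,5), (6,7). Each pair (i,j) satisfies i < j and arr[i] > arr[j].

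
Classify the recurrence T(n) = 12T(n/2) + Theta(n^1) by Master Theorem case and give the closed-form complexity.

Master Theorem for T(n) = 12T(n/2) + O(n^1):

a = 12, b = 2, c = 1
log_b(a) = log_2(12) = 3.5850

Case 1: c = 1 < log_2(12) = 3.5850
T(n) = O(n^(log_2 12))

For T(n) = 12T(n/2) + O(n^1): log_2(12) = 3.5850. This is Case 1 of the Master Theorem (c < log_b(a), work dominated by leaves), giving O(n^(log_2 12)).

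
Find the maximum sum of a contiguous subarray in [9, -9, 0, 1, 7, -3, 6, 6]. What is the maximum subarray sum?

Using Kadane's algorithm on [9, -9, 0, 1, 7, -3, 6, 6]:

Scanning through the array:
Position 1 (value -9): max_ending_here = 0, max_so_far = 9
Position 2 (value 0): max_ending_here = 0, max_so_far = 9
Position 3 (value 1): max_ending_here = 1, max_so_far = 9
Position 4 (value 7): max_ending_here = 8, max_so_far = 9
Position 5 (value -3): max_ending_here = 5, max_so_far = 9
Position 6 (value 6): max_ending_here = 11, max_so_far = 11
Position 7 (value 6): max_ending_here = 17, max_so_far = 17

Maximum subarray: [9, -9, 0, 1, 7, -3, 6, 6]
Maximum sum: 17

The maximum subarray is [9, -9, 0, 1, 7, -3, 6, 6] with sum 17. This subarray runs from index 0 to index 7.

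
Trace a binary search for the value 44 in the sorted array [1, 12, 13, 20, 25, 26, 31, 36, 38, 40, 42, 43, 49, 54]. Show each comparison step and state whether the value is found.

Binary search for 44 in [1, 12, 13, 20, 25, 26, 31, 36, 38, 40, 42, 43, 49, 54]:

lo=0, hi=13, mid=6, arr[mid]=31 -> 31 < 44, search right half
lo=7, hi=13, mid=10, arr[mid]=42 -> 42 < 44, search right half
lo=11, hi=13, mid=12, arr[mid]=49 -> 49 > 44, search left half
lo=11, hi=11, mid=11, arr[mid]=43 -> 43 < 44, search right half
lo=12 > hi=11, target 44 not found

Binary search determines that 44 is not in the array after 4 comparisons. The search space was exhausted without finding the target.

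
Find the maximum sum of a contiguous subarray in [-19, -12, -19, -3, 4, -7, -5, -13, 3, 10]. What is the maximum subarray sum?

Using Kadane's algorithm on [-19, -12, -19, -3, 4, -7, -5, -13, 3, 10]:

Scanning through the array:
Position 1 (value -12): max_ending_here = -12, max_so_far = -12
Position 2 (value -19): max_ending_here = -19, max_so_far = -12
Position 3 (value -3): max_ending_here = -3, max_so_far = -3
Position 4 (value 4): max_ending_here = 4, max_so_far = 4
Position 5 (value -7): max_ending_here = -3, max_so_far = 4
Position 6 (value -5): max_ending_here = -5, max_so_far = 4
Position 7 (value -13): max_ending_here = -13, max_so_far = 4
Position 8 (value 3): max_ending_here = 3, max_so_far = 4
Position 9 (value 10): max_ending_here = 13, max_so_far = 13

Maximum subarray: [3, 10]
Maximum sum: 13

The maximum subarray is [3, 10] with sum 13. This subarray runs from index 8 to index 9.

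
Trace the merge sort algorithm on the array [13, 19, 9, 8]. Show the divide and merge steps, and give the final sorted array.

Merge sort trace:

Split: [13, 19, 9, 8] -> [13, 19] and [9, 8]
  Split: [13, 19] -> [13] and [19]
  Merge: [13] + [19] -> [13, 19]
  Split: [9, 8] -> [9] and [8]
  Merge: [9] + [8] -> [8, 9]
Merge: [13, 19] + [8, 9] -> [8, 9, 13, 19]

Final sorted array: [8, 9, 13, 19]

The merge sort proceeds by recursively splitting the array and merging sorted halves.
After all merges, the sorted array is [8, 9, 13, 19].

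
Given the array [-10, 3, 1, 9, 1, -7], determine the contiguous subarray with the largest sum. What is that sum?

Using Kadane's algorithm on [-10, 3, 1, 9, 1, -7]:

Scanning through the array:
Position 1 (value 3): max_ending_here = 3, max_so_far = 3
Position 2 (value 1): max_ending_here = 4, max_so_far = 4
Position 3 (value 9): max_ending_here = 13, max_so_far = 13
Position 4 (value 1): max_ending_here = 14, max_so_far = 14
Position 5 (value -7): max_ending_here = 7, max_so_far = 14

Maximum subarray: [3, 1, 9, 1]
Maximum sum: 14

The maximum subarray is [3, 1, 9, 1] with sum 14. This subarray runs from index 1 to index 4.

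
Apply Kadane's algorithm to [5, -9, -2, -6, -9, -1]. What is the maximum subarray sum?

Using Kadane's algorithm on [5, -9, -2, -6, -9, -1]:

Scanning through the array:
Position 1 (value -9): max_ending_here = -4, max_so_far = 5
Position 2 (value -2): max_ending_here = -2, max_so_far = 5
Position 3 (value -6): max_ending_here = -6, max_so_far = 5
Position 4 (value -9): max_ending_here = -9, max_so_far = 5
Position 5 (value -1): max_ending_here = -1, max_so_far = 5

Maximum subarray: [5]
Maximum sum: 5

The maximum subarray is [5] with sum 5. This subarray runs from index 0 to index 0.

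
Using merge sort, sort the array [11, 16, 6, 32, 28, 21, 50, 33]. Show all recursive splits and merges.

Merge sort trace:

Split: [11, 16, 6, 32, 28, 21, 50, 33] -> [11, 16, 6, 32] and [28, 21, 50, 33]
  Split: [11, 16, 6, 32] -> [11, 16] and [6, 32]
    Split: [11, 16] -> [11] and [16]
    Merge: [11] + [16] -> [11, 16]
    Split: [6, 32] -> [6] and [32]
    Merge: [6] + [32] -> [6, 32]
  Merge: [11, 16] + [6, 32] -> [6, 11, 16, 32]
  Split: [28, 21, 50, 33] -> [28, 21] and [50, 33]
    Split: [28, 21] -> [28] and [21]
    Merge: [28] + [21] -> [21, 28]
    Split: [50, 33] -> [50] and [33]
    Merge: [50] + [33] -> [33, 50]
  Merge: [21, 28] + [33, 50] -> [21, 28, 33, 50]
Merge: [6, 11, 16, 32] + [21, 28, 33, 50] -> [6, 11, 16, 21, 28, 32, 33, 50]

Final sorted array: [6, 11, 16, 21, 28, 32, 33, 50]

The merge sort proceeds by recursively splitting the array and merging sorted halves.
After all merges, the sorted array is [6, 11, 16, 21, 28, 32, 33, 50].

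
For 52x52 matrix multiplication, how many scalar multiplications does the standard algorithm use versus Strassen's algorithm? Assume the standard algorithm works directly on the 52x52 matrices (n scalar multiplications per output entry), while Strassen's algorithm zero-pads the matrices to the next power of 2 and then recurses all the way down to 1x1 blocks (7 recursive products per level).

Matrix multiplication for 52x52 matrices:

Strassen's algorithm requires power-of-2 dimensions. Pad 52x52 to 64x64 (next power of 2).

Standard algorithm: 52^3 = 140608 multiplications
Strassen's algorithm: 7^(log2(64)) = 7^6 = 117649 multiplications
Savings: 140608 - 117649 = 22959 multiplications

Standard: 140608 multiplications (52^3). Strassen: 117649 multiplications (7^6, after padding to 64x64). Strassen reduces 8 recursive multiplications to 7 at each level.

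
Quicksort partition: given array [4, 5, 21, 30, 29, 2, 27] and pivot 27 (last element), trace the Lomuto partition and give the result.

Lomuto partition with pivot = 27:

Initial array: [4, 5, 21, 30, 29, 2, 27]

arr[0]=4 <= 27: swap with position 0, array becomes [4, 5, 21, 30, 29, 2, 27]
arr[1]=5 <= 27: swap with position 1, array becomes [4, 5, 21, 30, 29, 2, 27]
arr[2]=21 <= 27: swap with position 2, array becomes [4, 5, 21, 30, 29, 2, 27]
arr[3]=30 > 27: no swap
arr[4]=29 > 27: no swap
arr[5]=2 <= 27: swap with position 3, array becomes [4, 5, 21, 2, 29, 30, 27]

Place pivot at position 4: [4, 5, 21, 2, 27, 30, 29]
Pivot position: 4

After partitioning with pivot 27, the array becomes [4, 5, 21, 2, 27, 30, 29]. The pivot is placed at index 4. All elements to the left of the pivot are <= 27, and all elements to the right are > 27.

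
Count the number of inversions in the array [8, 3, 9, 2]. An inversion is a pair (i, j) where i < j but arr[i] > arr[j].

Finding inversions in [8, 3, 9, 2]:

(0, 1): arr[0]=8 > arr[1]=3
(0, 3): arr[0]=8 > arr[3]=2
(1, 3): arr[1]=3 > arr[3]=2
(2, 3): arr[2]=9 > arr[3]=2

Total inversions: 4

The array has 4 inversion(s): (0,1), (0,3), (1,3), (2,3). Each pair (i,j) satisfies i < j and arr[i] > arr[j].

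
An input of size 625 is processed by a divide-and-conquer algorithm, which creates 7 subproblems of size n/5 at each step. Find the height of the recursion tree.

For divide and conquer with division factor 5:

Problem sizes at each level:
Level 0: 625
Level 1: 125
Level 2: 25
Level 3: 5
Level 4: 1

The root is level 0 and the size-1 base case is level 4 (the tree spans levels 0 through 4, i.e. 5 levels counting the root), so the depth is the number of divisions: log_5(625) = 4

The recursion tree depth is log_5(625) = 4. At each level, the problem size is divided by 5, so it takes 4 divisions to reduce to a base case of size 1. The algorithm makes 7 recursive calls at each level.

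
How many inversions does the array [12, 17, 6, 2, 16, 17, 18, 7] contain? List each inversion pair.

Finding inversions in [12, 17, 6, 2, 16, 17, 18, 7]:

(0, 2): arr[0]=12 > arr[2]=6
(0, 3): arr[0]=12 > arr[3]=2
(0, 7): arr[0]=12 > arr[7]=7
(1, 2): arr[1]=17 > arr[2]=6
(1, 3): arr[1]=17 > arr[3]=2
(1, 4): arr[1]=17 > arr[4]=16
(1, 7): arr[1]=17 > arr[7]=7
(2, 3): arr[2]=6 > arr[3]=2
(4, 7): arr[4]=16 > arr[7]=7
(5, 7): arr[5]=17 > arr[7]=7
(6, 7): arr[6]=18 > arr[7]=7

Total inversions: 11

The array has 11 inversion(s): (0,2), (0,3), (0,7), (1,2), (1,3), (1,4), (1,7), (2,3), (4,7), (5,7), (6,7). Each pair (i,j) satisfies i < j and arr[i] > arr[j].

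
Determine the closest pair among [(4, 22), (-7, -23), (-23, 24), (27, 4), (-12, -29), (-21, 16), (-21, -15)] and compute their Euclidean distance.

Computing all pairwise distances among 7 points:

d((4, 22), (-7, -23)) = 46.3249
d((4, 22), (-23, 24)) = 27.074
d((4, 22), (27, 4)) = 29.2062
d((4, 22), (-12, -29)) = 53.4509
d((4, 22), (-21, 16)) = 25.7099
d((4, 22), (-21, -15)) = 44.6542
d((-7, -23), (-23, 24)) = 49.6488
d((-7, -23), (27, 4)) = 43.4166
d((-7, -23), (-12, -29)) = 7.8102 <-- minimum
d((-7, -23), (-21, 16)) = 41.4367
d((-7, -23), (-21, -15)) = 16.1245
d((-23, 24), (27, 4)) = 53.8516
d((-23, 24), (-12, -29)) = 54.1295
d((-23, 24), (-21, 16)) = 8.2462
d((-23, 24), (-21, -15)) = 39.0512
d((27, 4), (-12, -29)) = 51.0882
d((27, 4), (-21, 16)) = 49.4773
d((27, 4), (-21, -15)) = 51.6236
d((-12, -29), (-21, 16)) = 45.8912
d((-12, -29), (-21, -15)) = 16.6433
d((-21, 16), (-21, -15)) = 31.0

Closest pair: (-7, -23) and (-12, -29) with distance 7.8102

The closest pair is (-7, -23) and (-12, -29) with Euclidean distance 7.8102. For 7 points, brute-force pairwise comparison is shown above. For large n, the divide-and-conquer algorithm (sort by x, recurse on halves, check the dividing strip) achieves O(n log n).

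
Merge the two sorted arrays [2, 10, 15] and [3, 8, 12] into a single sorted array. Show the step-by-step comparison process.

Merging process:

Compare 2 vs 3: take 2 from left. Merged: [2]
Compare 10 vs 3: take 3 from right. Merged: [2, 3]
Compare 10 vs 8: take 8 from right. Merged: [2, 3, 8]
Compare 10 vs 12: take 10 from left. Merged: [2, 3, 8, 10]
Compare 15 vs 12: take 12 from right. Merged: [2, 3, 8, 10, 12]
Append remaining from left: [15]. Merged: [2, 3, 8, 10, 12, 15]

Final merged array: [2, 3, 8, 10, 12, 15]
Total comparisons: 5

The merged array is [2, 3, 8, 10, 12, 15], requiring 5 comparisons. The merge step runs in O(n) time where n is the total number of elements.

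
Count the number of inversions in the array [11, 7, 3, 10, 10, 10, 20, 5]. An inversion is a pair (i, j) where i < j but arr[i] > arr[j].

Finding inversions in [11, 7, 3, 10, 10, 10, 20, 5]:

(0, 1): arr[0]=11 > arr[1]=7
(0, 2): arr[0]=11 > arr[2]=3
(0, 3): arr[0]=11 > arr[3]=10
(0, 4): arr[0]=11 > arr[4]=10
(0, 5): arr[0]=11 > arr[5]=10
(0, 7): arr[0]=11 > arr[7]=5
(1, 2): arr[1]=7 > arr[2]=3
(1, 7): arr[1]=7 > arr[7]=5
(3, 7): arr[3]=10 > arr[7]=5
(4, 7): arr[4]=10 > arr[7]=5
(5, 7): arr[5]=10 > arr[7]=5
(6, 7): arr[6]=20 > arr[7]=5

Total inversions: 12

The array has 12 inversion(s): (0,1), (0,2), (0,3), (0,4), (0,5), (0,7), (1,2), (1,7), (3,7), (4,7), (5,7), (6,7). Each pair (i,j) satisfies i < j and arr[i] > arr[j].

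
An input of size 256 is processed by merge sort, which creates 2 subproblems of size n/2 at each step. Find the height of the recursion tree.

For divide and conquer with division factor 2:

Problem sizes at each level:
Level 0: 256
Level 1: 128
Level 2: 64
Level 3: 32
Level 4: 16
Level 5: 8
Level 6: 4
Level 7: 2
Level 8: 1

The root is level 0 and the size-1 base case is level 8 (the tree spans levels 0 through 8, i.e. 9 levels counting the root), so the depth is the number of divisions: log_2(256) = 8

The recursion tree depth is log_2(256) = 8. At each level, the problem size is divided by 2, so it takes 8 divisions to reduce to a base case of size 1. The algorithm makes 2 recursive calls at each level.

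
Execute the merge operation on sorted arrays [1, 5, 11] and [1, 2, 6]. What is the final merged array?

Merging process:

Compare 1 vs 1: take 1 from left. Merged: [1]
Compare 5 vs 1: take 1 from right. Merged: [1, 1]
Compare 5 vs 2: take 2 from right. Merged: [1, 1, 2]
Compare 5 vs 6: take 5 from left. Merged: [1, 1, 2, 5]
Compare 11 vs 6: take 6 from right. Merged: [1, 1, 2, 5, 6]
Append remaining from left: [11]. Merged: [1, 1, 2, 5, 6, 11]

Final merged array: [1, 1, 2, 5, 6, 11]
Total comparisons: 5

The merged array is [1, 1, 2, 5, 6, 11], requiring 5 comparisons. The merge step runs in O(n) time where n is the total number of elements.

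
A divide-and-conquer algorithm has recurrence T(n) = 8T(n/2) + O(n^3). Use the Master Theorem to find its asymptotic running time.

Master Theorem for T(n) = 8T(n/2) + O(n^3):

a = 8, b = 2, c = 3
log_b(a) = log_2(8) = 3.0000

Case 2: c = 3 = log_2(8) = 3.0000
T(n) = O(n^3 log n) = O(n^3 log n)

For T(n) = 8T(n/2) + O(n^3): log_2(8) = 3.0000. This is Case 2 of the Master Theorem (c = log_b(a), equal work at all levels), giving O(n^3 log n).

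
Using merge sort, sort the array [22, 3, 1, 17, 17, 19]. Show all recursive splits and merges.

Merge sort trace:

Split: [22, 3, 1, 17, 17, 19] -> [22, 3, 1] and [17, 17, 19]
  Split: [22, 3, 1] -> [22] and [3, 1]
    Split: [3, 1] -> [3] and [1]
    Merge: [3] + [1] -> [1, 3]
  Merge: [22] + [1, 3] -> [1, 3, 22]
  Split: [17, 17, 19] -> [17] and [17, 19]
    Split: [17, 19] -> [17] and [19]
    Merge: [17] + [19] -> [17, 19]
  Merge: [17] + [17, 19] -> [17, 17, 19]
Merge: [1, 3, 22] + [17, 17, 19] -> [1, 3, 17, 17, 19, 22]

Final sorted array: [1, 3, 17, 17, 19, 22]

The merge sort proceeds by recursively splitting the array and merging sorted halves.
After all merges, the sorted array is [1, 3, 17, 17, 19, 22].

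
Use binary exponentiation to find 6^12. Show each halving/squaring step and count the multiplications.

Computing 6^12 by squaring (build up from 6^1; each line after the first costs one multiplication):

6^1 = 6
6^2 = (6^1)^2 = 6^2 = 36
6^3 = 6 * 6^2 = 6 * 36 = 216
6^6 = (6^3)^2 = 216^2 = 46656
6^12 = (6^6)^2 = 46656^2 = 2176782336

Result: 2176782336
Multiplications needed: 4 (4 lines after 6^1)

6^12 = 2176782336. Using exponentiation by squaring, this requires 4 multiplications. The key idea: if the exponent is even, square the half-power; if odd, multiply by the base once.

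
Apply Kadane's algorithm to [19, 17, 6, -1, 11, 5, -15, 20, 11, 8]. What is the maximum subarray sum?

Using Kadane's algorithm on [19, 17, 6, -1, 11, 5, -15, 20, 11, 8]:

Scanning through the array:
Position 1 (value 17): max_ending_here = 36, max_so_far = 36
Position 2 (value 6): max_ending_here = 42, max_so_far = 42
Position 3 (value -1): max_ending_here = 41, max_so_far = 42
Position 4 (value 11): max_ending_here = 52, max_so_far = 52
Position 5 (value 5): max_ending_here = 57, max_so_far = 57
Position 6 (value -15): max_ending_here = 42, max_so_far = 57
Position 7 (value 20): max_ending_here = 62, max_so_far = 62
Position 8 (value 11): max_ending_here = 73, max_so_far = 73
Position 9 (value 8): max_ending_here = 81, max_so_far = 81

Maximum subarray: [19, 17, 6, -1, 11, 5, -15, 20, 11, 8]
Maximum sum: 81

The maximum subarray is [19, 17, 6, -1, 11, 5, -15, 20, 11, 8] with sum 81. This subarray runs from index 0 to index 9.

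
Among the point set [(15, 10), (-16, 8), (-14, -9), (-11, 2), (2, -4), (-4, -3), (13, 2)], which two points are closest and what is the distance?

Computing all pairwise distances among 7 points:

d((15, 10), (-16, 8)) = 31.0644
d((15, 10), (-14, -9)) = 34.6699
d((15, 10), (-11, 2)) = 27.2029
d((15, 10), (2, -4)) = 19.105
d((15, 10), (-4, -3)) = 23.0217
d((15, 10), (13, 2)) = 8.2462
d((-16, 8), (-14, -9)) = 17.1172
d((-16, 8), (-11, 2)) = 7.8102
d((-16, 8), (2, -4)) = 21.6333
d((-16, 8), (-4, -3)) = 16.2788
d((-16, 8), (13, 2)) = 29.6142
d((-14, -9), (-11, 2)) = 11.4018
d((-14, -9), (2, -4)) = 16.7631
d((-14, -9), (-4, -3)) = 11.6619
d((-14, -9), (13, 2)) = 29.1548
d((-11, 2), (2, -4)) = 14.3178
d((-11, 2), (-4, -3)) = 8.6023
d((-11, 2), (13, 2)) = 24.0
d((2, -4), (-4, -3)) = 6.0828 <-- minimum
d((2, -4), (13, 2)) = 12.53
d((-4, -3), (13, 2)) = 17.72

Closest pair: (2, -4) and (-4, -3) with distance 6.0828

The closest pair is (2, -4) and (-4, -3) with Euclidean distance 6.0828. For 7 points, brute-force pairwise comparison is shown above. For large n, the divide-and-conquer algorithm (sort by x, recurse on halves, check the dividing strip) achieves O(n log n).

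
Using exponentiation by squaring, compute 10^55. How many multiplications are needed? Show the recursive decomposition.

Computing 10^55 by squaring (build up from 10^1; each line after the first costs one multiplication):

10^1 = 10
10^2 = (10^1)^2 = 10^2 = 100
10^3 = 10 * 10^2 = 10 * 100 = 1000
10^6 = (10^3)^2 = 1000^2 = 1000000
10^12 = (10^6)^2 = 1000000^2 = 1000000000000
10^13 = 10 * 10^12 = 10 * 1000000000000 = 10000000000000
10^26 = (10^13)^2 = 10000000000000^2 = 100000000000000000000000000
10^27 = 10 * 10^26 = 10 * 100000000000000000000000000 = 1000000000000000000000000000
10^54 = (10^27)^2 = 1000000000000000000000000000^2 = 1000000000000000000000000000000000000000000000000000000
10^55 = 10 * 10^54 = 10 * 1000000000000000000000000000000000000000000000000000000 = 10000000000000000000000000000000000000000000000000000000

Result: 10000000000000000000000000000000000000000000000000000000
Multiplications needed: 9 (9 lines after 10^1)

10^55 = 10000000000000000000000000000000000000000000000000000000. Using exponentiation by squaring, this requires 9 multiplications. The key idea: if the exponent is even, square the half-power; if odd, multiply by the base once.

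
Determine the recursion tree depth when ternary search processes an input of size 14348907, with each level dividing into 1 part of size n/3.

For divide and conquer with division factor 3:

Problem sizes at each level:
Level 0: 14348907
Level 1: 4782969
Level 2: 1594323
Level 3: 531441
Level 4: 177147
Level 5: 59049
Level 6: 19683
Level 7: 6561
Level 8: 2187
Level 9: 729
Level 10: 243
Level 11: 81
Level 12: 27
Level 13: 9
Level 14: 3
Level 15: 1

The root is level 0 and the size-1 base case is level 15 (the tree spans levels 0 through 15, i.e. 16 levels counting the root), so the depth is the number of divisions: log_3(14348907) = 15

The recursion tree depth is log_3(14348907) = 15. At each level, the problem size is divided by 3, so it takes 15 divisions to reduce to a base case of size 1. The algorithm makes 1 recursive call at each level.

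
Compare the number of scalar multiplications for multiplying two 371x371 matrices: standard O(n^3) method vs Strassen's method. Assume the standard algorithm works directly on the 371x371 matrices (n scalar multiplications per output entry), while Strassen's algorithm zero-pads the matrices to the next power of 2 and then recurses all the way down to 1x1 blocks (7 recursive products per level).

Matrix multiplication for 371x371 matrices:

Strassen's algorithm requires power-of-2 dimensions. Pad 371x371 to 512x512 (next power of 2).

Standard algorithm: 371^3 = 51064811 multiplications
Strassen's algorithm: 7^(log2(512)) = 7^9 = 40353607 multiplications
Savings: 51064811 - 40353607 = 10711204 multiplications

Standard: 51064811 multiplications (371^3). Strassen: 40353607 multiplications (7^9, after padding to 512x512). Strassen reduces 8 recursive multiplications to 7 at each level.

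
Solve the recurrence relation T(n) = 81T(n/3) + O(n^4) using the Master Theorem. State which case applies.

Master Theorem for T(n) = 81T(n/3) + O(n^4):

a = 81, b = 3, c = 4
log_b(a) = log_3(81) = 4.0000

Case 2: c = 4 = log_3(81) = 4.0000
T(n) = O(n^4 log n) = O(n^4 log n)

For T(n) = 81T(n/3) + O(n^4): log_3(81) = 4.0000. This is Case 2 of the Master Theorem (c = log_b(a), equal work at all levels), giving O(n^4 log n).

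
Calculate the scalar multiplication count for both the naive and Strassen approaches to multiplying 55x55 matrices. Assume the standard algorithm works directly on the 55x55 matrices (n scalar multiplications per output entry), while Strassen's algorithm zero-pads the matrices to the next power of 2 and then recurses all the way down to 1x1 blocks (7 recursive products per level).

Matrix multiplication for 55x55 matrices:

Strassen's algorithm requires power-of-2 dimensions. Pad 55x55 to 64x64 (next power of 2).

Standard algorithm: 55^3 = 166375 multiplications
Strassen's algorithm: 7^(log2(64)) = 7^6 = 117649 multiplications
Savings: 166375 - 117649 = 48726 multiplications

Standard: 166375 multiplications (55^3). Strassen: 117649 multiplications (7^6, after padding to 64x64). Strassen reduces 8 recursive multiplications to 7 at each level.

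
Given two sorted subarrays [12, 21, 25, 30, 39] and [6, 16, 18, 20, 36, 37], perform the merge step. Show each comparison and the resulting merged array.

Merging process:

Compare 12 vs 6: take 6 from right. Merged: [6]
Compare 12 vs 16: take 12 from left. Merged: [6, 12]
Compare 21 vs 16: take 16 from right. Merged: [6, 12, 16]
Compare 21 vs 18: take 18 from right. Merged: [6, 12, 16, 18]
Compare 21 vs 20: take 20 from right. Merged: [6, 12, 16, 18, 20]
Compare 21 vs 36: take 21 from left. Merged: [6, 12, 16, 18, 20, 21]
Compare 25 vs 36: take 25 from left. Merged: [6, 12, 16, 18, 20, 21, 25]
Compare 30 vs 36: take 30 from left. Merged: [6, 12, 16, 18, 20, 21, 25, 30]
Compare 39 vs 36: take 36 from right. Merged: [6, 12, 16, 18, 20, 21, 25, 30, 36]
Compare 39 vs 37: take 37 from right. Merged: [6, 12, 16, 18, 20, 21, 25, 30, 36, 37]
Append remaining from left: [39]. Merged: [6, 12, 16, 18, 20, 21, 25, 30, 36, 37, 39]

Final merged array: [6, 12, 16, 18, 20, 21, 25, 30, 36, 37, 39]
Total comparisons: 10

The merged array is [6, 12, 16, 18, 20, 21, 25, 30, 36, 37, 39], requiring 10 comparisons. The merge step runs in O(n) time where n is the total number of elements.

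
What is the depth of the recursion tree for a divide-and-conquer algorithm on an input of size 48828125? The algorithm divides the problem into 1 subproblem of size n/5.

For divide and conquer with division factor 5:

Problem sizes at each level:
Level 0: 48828125
Level 1: 9765625
Level 2: 1953125
Level 3: 390625
Level 4: 78125
Level 5: 15625
Level 6: 3125
Level 7: 625
Level 8: 125
Level 9: 25
Level 10: 5
Level 11: 1

The root is level 0 and the size-1 base case is level 11 (the tree spans levels 0 through 11, i.e. 12 levels counting the root), so the depth is the number of divisions: log_5(48828125) = 11

The recursion tree depth is log_5(48828125) = 11. At each level, the problem size is divided by 5, so it takes 11 divisions to reduce to a base case of size 1. The algorithm makes 1 recursive call at each level.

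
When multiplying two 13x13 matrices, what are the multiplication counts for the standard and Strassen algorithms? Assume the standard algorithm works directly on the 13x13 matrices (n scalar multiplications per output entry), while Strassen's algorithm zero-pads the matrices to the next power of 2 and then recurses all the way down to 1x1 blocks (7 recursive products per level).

Matrix multiplication for 13x13 matrices:

Strassen's algorithm requires power-of-2 dimensions. Pad 13x13 to 16x16 (next power of 2).

Standard algorithm: 13^3 = 2197 multiplications
Strassen's algorithm: 7^(log2(16)) = 7^4 = 2401 multiplications
Difference: 2197 - 2401 = -204 (Strassen uses MORE here due to padding overhead — for small or just-over-power-of-2 n, padding can outweigh the per-level savings)

Standard: 2197 multiplications (13^3). Strassen: 2401 multiplications (7^4, after padding to 16x16). Strassen reduces 8 recursive multiplications to 7 at each level.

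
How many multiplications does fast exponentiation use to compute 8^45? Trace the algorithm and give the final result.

Computing 8^45 by squaring (build up from 8^1; each line after the first costs one multiplication):

8^1 = 8
8^2 = (8^1)^2 = 8^2 = 64
8^4 = (8^2)^2 = 64^2 = 4096
8^5 = 8 * 8^4 = 8 * 4096 = 32768
8^10 = (8^5)^2 = 32768^2 = 1073741824
8^11 = 8 * 8^10 = 8 * 1073741824 = 8589934592
8^22 = (8^11)^2 = 8589934592^2 = 73786976294838206464
8^44 = (8^22)^2 = 73786976294838206464^2 = 5444517870735015415413993718908291383296
8^45 = 8 * 8^44 = 8 * 5444517870735015415413993718908291383296 = 43556142965880123323311949751266331066368

Result: 43556142965880123323311949751266331066368
Multiplications needed: 8 (8 lines after 8^1)

8^45 = 43556142965880123323311949751266331066368. Using exponentiation by squaring, this requires 8 multiplications. The key idea: if the exponent is even, square the half-power; if odd, multiply by the base once.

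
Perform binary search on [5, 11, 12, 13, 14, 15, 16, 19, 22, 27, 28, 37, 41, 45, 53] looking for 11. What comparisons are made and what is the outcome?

Binary search for 11 in [5, 11, 12, 13, 14, 15, 16, 19, 22, 27, 28, 37, 41, 45, 53]:

lo=0, hi=14, mid=7, arr[mid]=19 -> 19 > 11, search left half
lo=0, hi=6, mid=3, arr[mid]=13 -> 13 > 11, search left half
lo=0, hi=2, mid=1, arr[mid]=11 -> Found target at index 1!

Binary search finds 11 at index 1 after 3 comparisons. The search repeatedly halves the search space by comparing with the middle element.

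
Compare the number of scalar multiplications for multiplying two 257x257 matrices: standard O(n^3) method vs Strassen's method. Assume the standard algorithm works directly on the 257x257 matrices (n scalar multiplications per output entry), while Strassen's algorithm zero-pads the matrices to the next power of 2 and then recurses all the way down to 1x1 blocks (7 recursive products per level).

Matrix multiplication for 257x257 matrices:

Strassen's algorithm requires power-of-2 dimensions. Pad 257x257 to 512x512 (next power of 2).

Standard algorithm: 257^3 = 16974593 multiplications
Strassen's algorithm: 7^(log2(512)) = 7^9 = 40353607 multiplications
Difference: 16974593 - 40353607 = -23379014 (Strassen uses MORE here due to padding overhead — for small or just-over-power-of-2 n, padding can outweigh the per-level savings)

Standard: 16974593 multiplications (257^3). Strassen: 40353607 multiplications (7^9, after padding to 512x512). Strassen reduces 8 recursive multiplications to 7 at each level.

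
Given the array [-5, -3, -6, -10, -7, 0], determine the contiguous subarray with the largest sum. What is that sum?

Using Kadane's algorithm on [-5, -3, -6, -10, -7, 0]:

Scanning through the array:
Position 1 (value -3): max_ending_here = -3, max_so_far = -3
Position 2 (value -6): max_ending_here = -6, max_so_far = -3
Position 3 (value -10): max_ending_here = -10, max_so_far = -3
Position 4 (value -7): max_ending_here = -7, max_so_far = -3
Position 5 (value 0): max_ending_here = 0, max_so_far = 0

Maximum subarray: [0]
Maximum sum: 0

The maximum subarray is [0] with sum 0. This subarray runs from index 5 to index 5.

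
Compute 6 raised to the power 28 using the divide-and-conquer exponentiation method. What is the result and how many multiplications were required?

Computing 6^28 by squaring (build up from 6^1; each line after the first costs one multiplication):

6^1 = 6
6^2 = (6^1)^2 = 6^2 = 36
6^3 = 6 * 6^2 = 6 * 36 = 216
6^6 = (6^3)^2 = 216^2 = 46656
6^7 = 6 * 6^6 = 6 * 46656 = 279936
6^14 = (6^7)^2 = 279936^2 = 78364164096
6^28 = (6^14)^2 = 78364164096^2 = 6140942214464815497216

Result: 6140942214464815497216
Multiplications needed: 6 (6 lines after 6^1)

6^28 = 6140942214464815497216. Using exponentiation by squaring, this requires 6 multiplications. The key idea: if the exponent is even, square the half-power; if odd, multiply by the base once.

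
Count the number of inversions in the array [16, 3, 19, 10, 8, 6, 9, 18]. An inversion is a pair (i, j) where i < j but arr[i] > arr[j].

Finding inversions in [16, 3, 19, 10, 8, 6, 9, 18]:

(0, 1): arr[0]=16 > arr[1]=3
(0, 3): arr[0]=16 > arr[3]=10
(0, 4): arr[0]=16 > arr[4]=8
(0, 5): arr[0]=16 > arr[5]=6
(0, 6): arr[0]=16 > arr[6]=9
(2, 3): arr[2]=19 > arr[3]=10
(2, 4): arr[2]=19 > arr[4]=8
(2, 5): arr[2]=19 > arr[5]=6
(2, 6): arr[2]=19 > arr[6]=9
(2, 7): arr[2]=19 > arr[7]=18
(3, 4): arr[3]=10 > arr[4]=8
(3, 5): arr[3]=10 > arr[5]=6
(3, 6): arr[3]=10 > arr[6]=9
(4, 5): arr[4]=8 > arr[5]=6

Total inversions: 14

The array has 14 inversion(s): (0,1), (0,3), (0,4), (0,5), (0,6), (2,3), (2,4), (2,5), (2,6), (2,7), (3,4), (3,5), (3,6), (4,5). Each pair (i,j) satisfies i < j and arr[i] > arr[j].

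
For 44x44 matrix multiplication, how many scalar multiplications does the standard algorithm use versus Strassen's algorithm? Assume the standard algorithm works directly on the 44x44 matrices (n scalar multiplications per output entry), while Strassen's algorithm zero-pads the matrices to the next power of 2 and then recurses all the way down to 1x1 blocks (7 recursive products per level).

Matrix multiplication for 44x44 matrices:

Strassen's algorithm requires power-of-2 dimensions. Pad 44x44 to 64x64 (next power of 2).

Standard algorithm: 44^3 = 85184 multiplications
Strassen's algorithm: 7^(log2(64)) = 7^6 = 117649 multiplications
Difference: 85184 - 117649 = -32465 (Strassen uses MORE here due to padding overhead — for small or just-over-power-of-2 n, padding can outweigh the per-level savings)

Standard: 85184 multiplications (44^3). Strassen: 117649 multiplications (7^6, after padding to 64x64). Strassen reduces 8 recursive multiplications to 7 at each level.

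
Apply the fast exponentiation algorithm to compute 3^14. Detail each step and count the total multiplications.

Computing 3^14 by squaring (build up from 3^1; each line after the first costs one multiplication):

3^1 = 3
3^2 = (3^1)^2 = 3^2 = 9
3^3 = 3 * 3^2 = 3 * 9 = 27
3^6 = (3^3)^2 = 27^2 = 729
3^7 = 3 * 3^6 = 3 * 729 = 2187
3^14 = (3^7)^2 = 2187^2 = 4782969

Result: 4782969
Multiplications needed: 5 (5 lines after 3^1)

3^14 = 4782969. Using exponentiation by squaring, this requires 5 multiplications. The key idea: if the exponent is even, square the half-power; if odd, multiply by the base once.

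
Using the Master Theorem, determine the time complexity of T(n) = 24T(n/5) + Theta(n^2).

Master Theorem for T(n) = 24T(n/5) + O(n^2):

a = 24, b = 5, c = 2
log_b(a) = log_5(24) = 1.9746

Case 3: c = 2 > log_5(24) = 1.9746
T(n) = O(n^2) = O(n^2)

For T(n) = 24T(n/5) + O(n^2): log_5(24) = 1.9746. This is Case 3 of the Master Theorem (c > log_b(a), work dominated by root), giving O(n^2).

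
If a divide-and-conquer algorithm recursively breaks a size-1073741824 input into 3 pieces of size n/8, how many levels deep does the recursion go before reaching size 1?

For divide and conquer with division factor 8:

Problem sizes at each level:
Level 0: 1073741824
Level 1: 134217728
Level 2: 16777216
Level 3: 2097152
Level 4: 262144
Level 5: 32768
Level 6: 4096
Level 7: 512
Level 8: 64
Level 9: 8
Level 10: 1

The root is level 0 and the size-1 base case is level 10 (the tree spans levels 0 through 10, i.e. 11 levels counting the root), so the depth is the number of divisions: log_8(1073741824) = 10

The recursion tree depth is log_8(1073741824) = 10. At each level, the problem size is divided by 8, so it takes 10 divisions to reduce to a base case of size 1. The algorithm makes 3 recursive calls at each level.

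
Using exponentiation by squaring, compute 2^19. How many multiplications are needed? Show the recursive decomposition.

Computing 2^19 by squaring (build up from 2^1; each line after the first costs one multiplication):

2^1 = 2
2^2 = (2^1)^2 = 2^2 = 4
2^4 = (2^2)^2 = 4^2 = 16
2^8 = (2^4)^2 = 16^2 = 256
2^9 = 2 * 2^8 = 2 * 256 = 512
2^18 = (2^9)^2 = 512^2 = 262144
2^19 = 2 * 2^18 = 2 * 262144 = 524288

Result: 524288
Multiplications needed: 6 (6 lines after 2^1)

2^19 = 524288. Using exponentiation by squaring, this requires 6 multiplications. The key idea: if the exponent is even, square the half-power; if odd, multiply by the base once.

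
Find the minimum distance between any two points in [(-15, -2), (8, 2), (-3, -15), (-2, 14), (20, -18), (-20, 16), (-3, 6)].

Computing all pairwise distances among 7 points:

d((-15, -2), (8, 2)) = 23.3452
d((-15, -2), (-3, -15)) = 17.6918
d((-15, -2), (-2, 14)) = 20.6155
d((-15, -2), (20, -18)) = 38.4838
d((-15, -2), (-20, 16)) = 18.6815
d((-15, -2), (-3, 6)) = 14.4222
d((8, 2), (-3, -15)) = 20.2485
d((8, 2), (-2, 14)) = 15.6205
d((8, 2), (20, -18)) = 23.3238
d((8, 2), (-20, 16)) = 31.305
d((8, 2), (-3, 6)) = 11.7047
d((-3, -15), (-2, 14)) = 29.0172
d((-3, -15), (20, -18)) = 23.1948
d((-3, -15), (-20, 16)) = 35.3553
d((-3, -15), (-3, 6)) = 21.0
d((-2, 14), (20, -18)) = 38.833
d((-2, 14), (-20, 16)) = 18.1108
d((-2, 14), (-3, 6)) = 8.0623 <-- minimum
d((20, -18), (-20, 16)) = 52.4976
d((20, -18), (-3, 6)) = 33.2415
d((-20, 16), (-3, 6)) = 19.7231

Closest pair: (-2, 14) and (-3, 6) with distance 8.0623

The closest pair is (-2, 14) and (-3, 6) with Euclidean distance 8.0623. For 7 points, brute-force pairwise comparison is shown above. For large n, the divide-and-conquer algorithm (sort by x, recurse on halves, check the dividing strip) achieves O(n log n).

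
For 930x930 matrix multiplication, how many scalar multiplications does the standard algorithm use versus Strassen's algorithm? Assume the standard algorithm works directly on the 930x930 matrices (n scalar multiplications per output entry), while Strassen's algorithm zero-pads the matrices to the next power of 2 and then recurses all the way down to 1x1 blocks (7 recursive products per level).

Matrix multiplication for 930x930 matrices:

Strassen's algorithm requires power-of-2 dimensions. Pad 930x930 to 1024x1024 (next power of 2).

Standard algorithm: 930^3 = 804357000 multiplications
Strassen's algorithm: 7^(log2(1024)) = 7^10 = 282475249 multiplications
Savings: 804357000 - 282475249 = 521881751 multiplications

Standard: 804357000 multiplications (930^3). Strassen: 282475249 multiplications (7^10, after padding to 1024x1024). Strassen reduces 8 recursive multiplications to 7 at each level.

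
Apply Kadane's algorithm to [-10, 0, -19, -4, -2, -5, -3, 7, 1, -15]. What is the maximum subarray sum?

Using Kadane's algorithm on [-10, 0, -19, -4, -2, -5, -3, 7, 1, -15]:

Scanning through the array:
Position 1 (value 0): max_ending_here = 0, max_so_far = 0
Position 2 (value -19): max_ending_here = -19, max_so_far = 0
Position 3 (value -4): max_ending_here = -4, max_so_far = 0
Position 4 (value -2): max_ending_here = -2, max_so_far = 0
Position 5 (value -5): max_ending_here = -5, max_so_far = 0
Position 6 (value -3): max_ending_here = -3, max_so_far = 0
Position 7 (value 7): max_ending_here = 7, max_so_far = 7
Position 8 (value 1): max_ending_here = 8, max_so_far = 8
Position 9 (value -15): max_ending_here = -7, max_so_far = 8

Maximum subarray: [7, 1]
Maximum sum: 8

The maximum subarray is [7, 1] with sum 8. This subarray runs from index 7 to index 8.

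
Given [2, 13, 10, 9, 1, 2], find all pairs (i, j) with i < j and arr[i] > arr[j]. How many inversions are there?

Finding inversions in [2, 13, 10, 9, 1, 2]:

(0, 4): arr[0]=2 > arr[4]=1
(1, 2): arr[1]=13 > arr[2]=10
(1, 3): arr[1]=13 > arr[3]=9
(1, 4): arr[1]=13 > arr[4]=1
(1, 5): arr[1]=13 > arr[5]=2
(2, 3): arr[2]=10 > arr[3]=9
(2, 4): arr[2]=10 > arr[4]=1
(2, 5): arr[2]=10 > arr[5]=2
(3, 4): arr[3]=9 > arr[4]=1
(3, 5): arr[3]=9 > arr[5]=2

Total inversions: 10

The array has 10 inversion(s): (0,4), (1,2), (1,3), (1,4), (1,5), (2,3), (2,4), (2,5), (3,4), (3,5). Each pair (i,j) satisfies i < j and arr[i] > arr[j].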